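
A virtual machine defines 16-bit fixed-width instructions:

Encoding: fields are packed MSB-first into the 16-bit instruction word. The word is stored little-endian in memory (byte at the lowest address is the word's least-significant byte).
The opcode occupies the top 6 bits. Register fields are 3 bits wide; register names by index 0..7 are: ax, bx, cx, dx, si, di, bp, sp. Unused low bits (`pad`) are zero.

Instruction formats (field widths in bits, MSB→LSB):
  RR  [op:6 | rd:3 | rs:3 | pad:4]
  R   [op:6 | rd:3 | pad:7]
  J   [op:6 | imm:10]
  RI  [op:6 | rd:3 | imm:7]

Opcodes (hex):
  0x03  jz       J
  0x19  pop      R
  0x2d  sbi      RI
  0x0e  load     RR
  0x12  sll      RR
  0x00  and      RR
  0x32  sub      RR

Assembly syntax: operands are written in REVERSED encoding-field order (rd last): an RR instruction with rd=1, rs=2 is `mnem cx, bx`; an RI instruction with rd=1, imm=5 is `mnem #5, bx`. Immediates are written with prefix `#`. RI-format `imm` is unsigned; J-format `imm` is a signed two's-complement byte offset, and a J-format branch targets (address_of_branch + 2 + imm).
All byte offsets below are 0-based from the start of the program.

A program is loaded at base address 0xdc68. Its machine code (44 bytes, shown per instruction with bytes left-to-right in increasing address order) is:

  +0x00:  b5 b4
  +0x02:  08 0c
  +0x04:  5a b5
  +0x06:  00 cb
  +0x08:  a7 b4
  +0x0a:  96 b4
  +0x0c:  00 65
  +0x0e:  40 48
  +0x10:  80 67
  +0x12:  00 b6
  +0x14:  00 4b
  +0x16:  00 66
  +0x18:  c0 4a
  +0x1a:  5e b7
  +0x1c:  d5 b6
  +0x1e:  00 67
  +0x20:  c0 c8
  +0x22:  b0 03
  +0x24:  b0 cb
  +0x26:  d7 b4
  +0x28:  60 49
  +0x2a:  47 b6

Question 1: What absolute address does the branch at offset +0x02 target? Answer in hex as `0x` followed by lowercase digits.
@+02  little-endian(08 0c) = 0x0c08
  top 6b → 0x3 → jz [J]
  imm@[9:0]=0x8 ⇒ #8
  target = base 0xdc68 + off 0x02 + 2 + imm 8 = 0xdc74

0xdc74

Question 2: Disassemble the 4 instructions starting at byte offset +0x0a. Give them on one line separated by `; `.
@+0a  little-endian(96 b4) = 0xb496
  opcode bits[15:10]=0x2d: sbi/RI
  rd@[9:7]=0x1 ⇒ bx
  imm@[6:0]=0x16 ⇒ #22
@+0c  little-endian(00 65) = 0x6500
  opcode bits[15:10]=0x19: pop/R
  rd@[9:7]=0x2 ⇒ cx
@+0e  little-endian(40 48) = 0x4840
  opcode bits[15:10]=0x12: sll/RR
  rd@[9:7]=0x0 ⇒ ax
  rs@[6:4]=0x4 ⇒ si
@+10  little-endian(80 67) = 0x6780
  opcode bits[15:10]=0x19: pop/R
  rd@[9:7]=0x7 ⇒ sp

sbi #22, bx; pop cx; sll si, ax; pop sp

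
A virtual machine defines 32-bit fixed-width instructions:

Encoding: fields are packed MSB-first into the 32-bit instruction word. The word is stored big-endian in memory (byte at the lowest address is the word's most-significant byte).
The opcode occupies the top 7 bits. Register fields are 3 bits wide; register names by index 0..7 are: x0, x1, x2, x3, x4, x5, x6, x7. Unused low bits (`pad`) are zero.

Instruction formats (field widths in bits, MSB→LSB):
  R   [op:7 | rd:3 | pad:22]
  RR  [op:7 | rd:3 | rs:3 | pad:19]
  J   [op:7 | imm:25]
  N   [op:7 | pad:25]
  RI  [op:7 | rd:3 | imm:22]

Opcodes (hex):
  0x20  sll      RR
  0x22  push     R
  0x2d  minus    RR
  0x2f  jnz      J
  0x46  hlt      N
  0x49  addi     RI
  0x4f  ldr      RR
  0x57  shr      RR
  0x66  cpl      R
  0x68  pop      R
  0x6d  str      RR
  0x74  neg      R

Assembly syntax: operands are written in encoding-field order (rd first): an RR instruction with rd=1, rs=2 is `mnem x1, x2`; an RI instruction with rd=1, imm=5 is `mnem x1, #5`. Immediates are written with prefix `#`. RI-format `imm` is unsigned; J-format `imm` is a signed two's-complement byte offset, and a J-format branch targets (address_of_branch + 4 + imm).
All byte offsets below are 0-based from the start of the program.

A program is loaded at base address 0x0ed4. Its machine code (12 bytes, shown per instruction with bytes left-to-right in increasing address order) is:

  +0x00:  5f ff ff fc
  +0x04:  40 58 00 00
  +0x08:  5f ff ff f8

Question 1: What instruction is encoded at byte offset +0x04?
@+04  big-endian(40 58 00 00) = 0x40580000
  opcode bits[31:25]=0x20: sll/RR
  [24:22] rd=1 = x1
  [21:19] rs=3 = x3

sll x1, x3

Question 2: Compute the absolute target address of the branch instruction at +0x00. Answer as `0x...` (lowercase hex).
0x0ed4

off 0x00: read 5f ff ff fc as big → 0x5ffffffc
  top 7b → 0x2f → jnz [J]
  [24:0] imm=33554428 (s25→-4) = #-4
  target = base 0x0ed4 + off 0x00 + 4 + imm -4 = 0x0ed4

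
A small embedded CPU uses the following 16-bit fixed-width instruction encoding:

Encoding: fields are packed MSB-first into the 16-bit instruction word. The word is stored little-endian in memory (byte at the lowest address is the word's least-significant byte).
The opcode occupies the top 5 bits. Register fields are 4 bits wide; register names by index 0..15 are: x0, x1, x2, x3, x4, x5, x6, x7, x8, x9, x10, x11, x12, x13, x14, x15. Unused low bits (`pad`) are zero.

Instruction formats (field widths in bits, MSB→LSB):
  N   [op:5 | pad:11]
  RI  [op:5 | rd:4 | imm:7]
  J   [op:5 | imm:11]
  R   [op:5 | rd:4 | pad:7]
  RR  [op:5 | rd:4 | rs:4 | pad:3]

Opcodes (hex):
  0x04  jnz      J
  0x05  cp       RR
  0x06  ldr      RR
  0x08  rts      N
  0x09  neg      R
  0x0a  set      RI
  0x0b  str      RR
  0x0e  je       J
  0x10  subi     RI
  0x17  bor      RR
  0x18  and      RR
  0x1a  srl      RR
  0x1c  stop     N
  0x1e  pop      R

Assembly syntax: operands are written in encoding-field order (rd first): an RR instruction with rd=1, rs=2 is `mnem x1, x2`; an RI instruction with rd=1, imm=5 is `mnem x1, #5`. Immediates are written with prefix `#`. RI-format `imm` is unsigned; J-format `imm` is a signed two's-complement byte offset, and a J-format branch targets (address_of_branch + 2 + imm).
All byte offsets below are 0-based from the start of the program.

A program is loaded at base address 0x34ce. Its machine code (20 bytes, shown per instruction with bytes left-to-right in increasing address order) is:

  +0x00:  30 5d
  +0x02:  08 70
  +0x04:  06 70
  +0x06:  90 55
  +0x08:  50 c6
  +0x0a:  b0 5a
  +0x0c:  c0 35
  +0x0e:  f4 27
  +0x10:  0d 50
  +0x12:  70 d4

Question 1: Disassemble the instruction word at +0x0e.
[0e] f4 27 → 0x27f4
  op=0x27f4>>11=0x4 ⇒ jnz (J)
  imm: (w>>0)&0x7ff=0x7f4 (s11→-12) → #-12

jnz #-12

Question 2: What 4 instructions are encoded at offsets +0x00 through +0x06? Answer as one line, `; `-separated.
off 0x00: read 30 5d as little → 0x5d30
  opcode bits[15:11]=0xb: str/RR
  rd: (w>>7)&0xf=0xa → x10
  rs: (w>>3)&0xf=0x6 → x6
off 0x02: read 08 70 as little → 0x7008
  opcode bits[15:11]=0xe: je/J
  imm: (w>>0)&0x7ff=0x8 → #8
off 0x04: read 06 70 as little → 0x7006
  opcode bits[15:11]=0xe: je/J
  imm: (w>>0)&0x7ff=0x6 → #6
off 0x06: read 90 55 as little → 0x5590
  opcode bits[15:11]=0xa: set/RI
  rd: (w>>7)&0xf=0xb → x11
  imm: (w>>0)&0x7f=0x10 → #16

str x10, x6; je #8; je #6; set x11, #16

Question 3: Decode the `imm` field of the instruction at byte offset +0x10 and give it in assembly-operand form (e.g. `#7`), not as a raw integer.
+0x10: 0d 50 ⇒ word 0x500d (little)
  top 5b → 0xa → set [RI]
  [10:7] rd=0 = x0
  [6:0] imm=13 = #13

#13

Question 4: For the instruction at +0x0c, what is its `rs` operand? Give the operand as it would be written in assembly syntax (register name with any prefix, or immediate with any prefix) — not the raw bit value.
@+0c  little-endian(c0 35) = 0x35c0
  op=0x35c0>>11=0x6 ⇒ ldr (RR)
  rd: (w>>7)&0xf=0xb → x11
  rs: (w>>3)&0xf=0x8 → x8

x8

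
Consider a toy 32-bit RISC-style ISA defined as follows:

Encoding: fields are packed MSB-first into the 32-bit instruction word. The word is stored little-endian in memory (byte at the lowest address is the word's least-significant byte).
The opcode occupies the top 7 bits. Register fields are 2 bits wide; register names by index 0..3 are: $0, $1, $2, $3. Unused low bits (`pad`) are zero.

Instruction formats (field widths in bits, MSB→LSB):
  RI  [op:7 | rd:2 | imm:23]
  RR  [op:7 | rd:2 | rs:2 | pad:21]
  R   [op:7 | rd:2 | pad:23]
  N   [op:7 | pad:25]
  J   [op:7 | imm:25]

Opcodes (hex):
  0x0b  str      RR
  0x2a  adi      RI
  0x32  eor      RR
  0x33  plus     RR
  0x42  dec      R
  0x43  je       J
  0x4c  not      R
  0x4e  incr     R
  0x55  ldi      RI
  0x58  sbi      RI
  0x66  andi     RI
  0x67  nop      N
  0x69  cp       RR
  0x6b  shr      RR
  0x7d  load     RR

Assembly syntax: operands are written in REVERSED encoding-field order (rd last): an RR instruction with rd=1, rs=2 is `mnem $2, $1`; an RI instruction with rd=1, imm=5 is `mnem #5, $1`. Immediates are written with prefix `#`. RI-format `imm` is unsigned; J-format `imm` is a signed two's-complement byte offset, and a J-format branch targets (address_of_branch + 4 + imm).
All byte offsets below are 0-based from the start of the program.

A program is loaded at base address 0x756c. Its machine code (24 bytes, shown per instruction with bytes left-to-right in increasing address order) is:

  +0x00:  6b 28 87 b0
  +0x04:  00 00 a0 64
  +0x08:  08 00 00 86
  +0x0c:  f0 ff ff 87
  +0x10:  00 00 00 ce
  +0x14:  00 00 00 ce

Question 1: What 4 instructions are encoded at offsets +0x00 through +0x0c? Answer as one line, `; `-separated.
sbi #469099, $1; eor $1, $1; je #8; je #-16

@+00  little-endian(6b 28 87 b0) = 0xb087286b
  op=0xb087286b>>25=0x58 ⇒ sbi (RI)
  rd@[24:23]=0x1 ⇒ $1
  imm@[22:0]=0x7286b ⇒ #469099
@+04  little-endian(00 00 a0 64) = 0x64a00000
  op=0x64a00000>>25=0x32 ⇒ eor (RR)
  rd@[24:23]=0x1 ⇒ $1
  rs@[22:21]=0x1 ⇒ $1
@+08  little-endian(08 00 00 86) = 0x86000008
  op=0x86000008>>25=0x43 ⇒ je (J)
  imm@[24:0]=0x8 ⇒ #8
@+0c  little-endian(f0 ff ff 87) = 0x87fffff0
  op=0x87fffff0>>25=0x43 ⇒ je (J)
  imm@[24:0]=0x1fffff0 (s25→-16) ⇒ #-16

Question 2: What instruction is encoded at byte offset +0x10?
nop

+0x10: 00 00 00 ce ⇒ word 0xce000000 (little)
  top 7b → 0x67 → nop [N]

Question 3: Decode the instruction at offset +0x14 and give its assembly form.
@+14  little-endian(00 00 00 ce) = 0xce000000
  top 7b → 0x67 → nop [N]

nop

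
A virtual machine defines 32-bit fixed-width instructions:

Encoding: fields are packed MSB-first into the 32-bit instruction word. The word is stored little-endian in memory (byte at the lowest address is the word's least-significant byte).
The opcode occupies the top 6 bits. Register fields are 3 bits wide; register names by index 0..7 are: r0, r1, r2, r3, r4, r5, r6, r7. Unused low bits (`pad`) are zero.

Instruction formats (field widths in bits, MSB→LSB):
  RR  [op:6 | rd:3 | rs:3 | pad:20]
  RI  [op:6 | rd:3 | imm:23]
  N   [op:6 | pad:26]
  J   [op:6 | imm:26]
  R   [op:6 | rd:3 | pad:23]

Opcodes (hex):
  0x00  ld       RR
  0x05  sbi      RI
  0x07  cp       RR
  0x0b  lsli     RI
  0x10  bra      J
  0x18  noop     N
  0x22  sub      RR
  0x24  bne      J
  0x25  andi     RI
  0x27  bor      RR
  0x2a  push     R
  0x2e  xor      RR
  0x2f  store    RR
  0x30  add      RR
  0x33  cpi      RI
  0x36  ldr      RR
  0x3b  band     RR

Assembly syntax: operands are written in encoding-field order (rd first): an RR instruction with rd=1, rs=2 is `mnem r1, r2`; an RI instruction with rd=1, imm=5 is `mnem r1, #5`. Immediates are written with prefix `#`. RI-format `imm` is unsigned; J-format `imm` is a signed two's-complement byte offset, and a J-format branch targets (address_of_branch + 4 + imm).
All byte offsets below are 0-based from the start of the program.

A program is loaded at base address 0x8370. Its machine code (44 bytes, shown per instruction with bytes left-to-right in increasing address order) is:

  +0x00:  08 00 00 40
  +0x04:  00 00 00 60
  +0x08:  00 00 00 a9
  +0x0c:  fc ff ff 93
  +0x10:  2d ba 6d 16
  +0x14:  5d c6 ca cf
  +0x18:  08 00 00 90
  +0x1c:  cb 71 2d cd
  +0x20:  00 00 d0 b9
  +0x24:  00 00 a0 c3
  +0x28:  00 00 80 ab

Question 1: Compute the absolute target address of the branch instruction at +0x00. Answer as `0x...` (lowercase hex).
[00] 08 00 00 40 → 0x40000008
  top 6b → 0x10 → bra [J]
  imm@[25:0]=0x8 ⇒ #8
  target = base 0x8370 + off 0x00 + 4 + imm 8 = 0x837c

0x837c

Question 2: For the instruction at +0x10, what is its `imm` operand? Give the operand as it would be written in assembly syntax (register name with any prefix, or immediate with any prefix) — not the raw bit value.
#7191085

off 0x10: read 2d ba 6d 16 as little → 0x166dba2d
  op=0x166dba2d>>26=0x5 ⇒ sbi (RI)
  rd: (w>>23)&0x7=0x4 → r4
  imm: (w>>0)&0x7fffff=0x6dba2d → #7191085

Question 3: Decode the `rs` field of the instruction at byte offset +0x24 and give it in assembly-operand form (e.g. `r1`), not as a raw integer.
r2

+0x24: 00 00 a0 c3 ⇒ word 0xc3a00000 (little)
  op=0xc3a00000>>26=0x30 ⇒ add (RR)
  [25:23] rd=7 = r7
  [22:20] rs=2 = r2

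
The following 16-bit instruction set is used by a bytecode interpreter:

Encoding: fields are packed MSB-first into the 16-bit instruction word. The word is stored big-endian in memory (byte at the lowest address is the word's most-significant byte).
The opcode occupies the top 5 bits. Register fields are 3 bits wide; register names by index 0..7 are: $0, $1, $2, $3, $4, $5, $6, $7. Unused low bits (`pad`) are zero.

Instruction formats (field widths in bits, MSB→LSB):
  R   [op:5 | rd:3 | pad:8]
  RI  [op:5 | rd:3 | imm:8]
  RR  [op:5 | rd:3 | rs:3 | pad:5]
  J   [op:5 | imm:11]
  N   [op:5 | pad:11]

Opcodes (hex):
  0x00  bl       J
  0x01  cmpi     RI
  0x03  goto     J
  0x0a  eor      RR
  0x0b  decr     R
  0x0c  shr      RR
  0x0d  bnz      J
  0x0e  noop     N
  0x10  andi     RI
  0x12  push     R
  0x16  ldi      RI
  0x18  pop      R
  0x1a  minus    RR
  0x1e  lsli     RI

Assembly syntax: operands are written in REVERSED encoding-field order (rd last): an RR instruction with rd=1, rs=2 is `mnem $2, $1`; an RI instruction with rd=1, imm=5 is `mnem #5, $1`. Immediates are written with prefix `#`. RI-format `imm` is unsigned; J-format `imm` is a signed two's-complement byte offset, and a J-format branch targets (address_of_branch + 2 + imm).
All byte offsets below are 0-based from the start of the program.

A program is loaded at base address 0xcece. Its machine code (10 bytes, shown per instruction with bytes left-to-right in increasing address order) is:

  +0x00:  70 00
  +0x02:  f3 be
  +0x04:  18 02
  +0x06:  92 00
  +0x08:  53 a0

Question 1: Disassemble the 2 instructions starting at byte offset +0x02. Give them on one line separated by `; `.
lsli #190, $3; goto #2

off 0x02: read f3 be as big → 0xf3be
  op=0xf3be>>11=0x1e ⇒ lsli (RI)
  rd@[10:8]=0x3 ⇒ $3
  imm@[7:0]=0xbe ⇒ #190
off 0x04: read 18 02 as big → 0x1802
  op=0x1802>>11=0x3 ⇒ goto (J)
  imm@[10:0]=0x2 ⇒ #2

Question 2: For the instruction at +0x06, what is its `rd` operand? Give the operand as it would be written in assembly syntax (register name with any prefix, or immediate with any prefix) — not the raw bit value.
@+06  big-endian(92 00) = 0x9200
  op=0x9200>>11=0x12 ⇒ push (R)
  [10:8] rd=2 = $2

$2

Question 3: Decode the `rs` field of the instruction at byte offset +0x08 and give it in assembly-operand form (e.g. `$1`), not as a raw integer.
+0x08: 53 a0 ⇒ word 0x53a0 (big)
  op=0x53a0>>11=0xa ⇒ eor (RR)
  rd: (w>>8)&0x7=0x3 → $3
  rs: (w>>5)&0x7=0x5 → $5

$5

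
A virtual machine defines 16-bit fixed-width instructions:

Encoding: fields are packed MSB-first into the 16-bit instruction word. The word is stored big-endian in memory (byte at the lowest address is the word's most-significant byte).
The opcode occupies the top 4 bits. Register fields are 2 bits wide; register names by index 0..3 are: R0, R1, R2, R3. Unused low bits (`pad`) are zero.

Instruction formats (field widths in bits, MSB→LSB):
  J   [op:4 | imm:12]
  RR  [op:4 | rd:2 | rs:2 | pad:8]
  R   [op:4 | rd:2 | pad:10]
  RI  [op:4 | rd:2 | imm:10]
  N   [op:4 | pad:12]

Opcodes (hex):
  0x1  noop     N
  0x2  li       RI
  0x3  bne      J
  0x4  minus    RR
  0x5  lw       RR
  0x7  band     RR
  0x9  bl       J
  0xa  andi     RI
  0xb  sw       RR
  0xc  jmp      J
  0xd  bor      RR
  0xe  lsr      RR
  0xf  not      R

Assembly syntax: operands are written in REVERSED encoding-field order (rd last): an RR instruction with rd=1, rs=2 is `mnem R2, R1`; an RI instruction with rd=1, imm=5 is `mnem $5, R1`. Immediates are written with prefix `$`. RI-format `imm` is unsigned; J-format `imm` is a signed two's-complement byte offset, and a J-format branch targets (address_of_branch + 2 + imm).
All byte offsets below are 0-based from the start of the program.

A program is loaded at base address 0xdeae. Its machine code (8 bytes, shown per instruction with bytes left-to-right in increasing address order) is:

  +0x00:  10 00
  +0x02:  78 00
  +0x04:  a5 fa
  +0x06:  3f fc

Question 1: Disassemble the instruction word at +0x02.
[02] 78 00 → 0x7800
  opcode bits[15:12]=0x7: band/RR
  rd: (w>>10)&0x3=0x2 → R2
  rs: (w>>8)&0x3=0x0 → R0

band R0, R2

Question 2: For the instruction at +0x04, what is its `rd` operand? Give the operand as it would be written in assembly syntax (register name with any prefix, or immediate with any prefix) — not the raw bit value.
@+04  big-endian(a5 fa) = 0xa5fa
  opcode bits[15:12]=0xa: andi/RI
  [11:10] rd=1 = R1
  [9:0] imm=506 = $506

R1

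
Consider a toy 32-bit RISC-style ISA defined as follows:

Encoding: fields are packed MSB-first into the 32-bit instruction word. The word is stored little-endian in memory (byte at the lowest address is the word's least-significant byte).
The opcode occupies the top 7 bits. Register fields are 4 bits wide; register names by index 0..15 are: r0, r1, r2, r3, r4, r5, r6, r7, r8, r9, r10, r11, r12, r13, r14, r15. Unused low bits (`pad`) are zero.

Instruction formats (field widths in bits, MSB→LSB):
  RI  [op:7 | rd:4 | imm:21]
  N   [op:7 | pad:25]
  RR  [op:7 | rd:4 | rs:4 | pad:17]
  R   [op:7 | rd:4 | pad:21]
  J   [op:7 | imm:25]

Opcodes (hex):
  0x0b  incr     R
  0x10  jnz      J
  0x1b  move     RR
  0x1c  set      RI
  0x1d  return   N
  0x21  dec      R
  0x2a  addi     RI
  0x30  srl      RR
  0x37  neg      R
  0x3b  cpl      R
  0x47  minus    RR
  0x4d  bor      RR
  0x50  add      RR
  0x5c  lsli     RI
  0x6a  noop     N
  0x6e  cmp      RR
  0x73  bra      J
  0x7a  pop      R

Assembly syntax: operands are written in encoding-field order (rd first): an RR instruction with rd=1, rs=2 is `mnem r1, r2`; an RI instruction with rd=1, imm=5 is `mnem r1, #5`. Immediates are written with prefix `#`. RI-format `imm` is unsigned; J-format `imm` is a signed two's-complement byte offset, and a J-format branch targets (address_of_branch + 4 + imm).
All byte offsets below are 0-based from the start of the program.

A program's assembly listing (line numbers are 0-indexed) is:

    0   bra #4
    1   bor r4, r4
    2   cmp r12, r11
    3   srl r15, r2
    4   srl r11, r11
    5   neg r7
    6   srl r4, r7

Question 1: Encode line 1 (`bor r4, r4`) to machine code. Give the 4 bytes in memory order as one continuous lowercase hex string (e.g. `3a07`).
0000889a

L1: bor op=0x4d:7|rd=4:4|rs=4:4|pad=0:17 ⇒ 0x9a880000 ⇒ little 00 00 88 9a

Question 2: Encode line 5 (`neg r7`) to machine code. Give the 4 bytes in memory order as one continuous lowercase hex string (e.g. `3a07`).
0000e06e

5. neg fields op=0x37:7|rd=7:4|pad=0:21 → word 6ee00000h → 00 00 e0 6e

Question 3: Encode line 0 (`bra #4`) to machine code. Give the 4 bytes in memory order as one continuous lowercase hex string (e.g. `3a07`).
L0: bra op=0x73:7|imm=4:25 ⇒ 0xe6000004 ⇒ little 04 00 00 e6

040000e6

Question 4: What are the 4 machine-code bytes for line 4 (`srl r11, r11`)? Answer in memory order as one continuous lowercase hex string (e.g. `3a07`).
line 4 (srl): pack op=0x30:7|rd=11:4|rs=11:4|pad=0:17 = 0x61760000; little→ 00 00 76 61

00007661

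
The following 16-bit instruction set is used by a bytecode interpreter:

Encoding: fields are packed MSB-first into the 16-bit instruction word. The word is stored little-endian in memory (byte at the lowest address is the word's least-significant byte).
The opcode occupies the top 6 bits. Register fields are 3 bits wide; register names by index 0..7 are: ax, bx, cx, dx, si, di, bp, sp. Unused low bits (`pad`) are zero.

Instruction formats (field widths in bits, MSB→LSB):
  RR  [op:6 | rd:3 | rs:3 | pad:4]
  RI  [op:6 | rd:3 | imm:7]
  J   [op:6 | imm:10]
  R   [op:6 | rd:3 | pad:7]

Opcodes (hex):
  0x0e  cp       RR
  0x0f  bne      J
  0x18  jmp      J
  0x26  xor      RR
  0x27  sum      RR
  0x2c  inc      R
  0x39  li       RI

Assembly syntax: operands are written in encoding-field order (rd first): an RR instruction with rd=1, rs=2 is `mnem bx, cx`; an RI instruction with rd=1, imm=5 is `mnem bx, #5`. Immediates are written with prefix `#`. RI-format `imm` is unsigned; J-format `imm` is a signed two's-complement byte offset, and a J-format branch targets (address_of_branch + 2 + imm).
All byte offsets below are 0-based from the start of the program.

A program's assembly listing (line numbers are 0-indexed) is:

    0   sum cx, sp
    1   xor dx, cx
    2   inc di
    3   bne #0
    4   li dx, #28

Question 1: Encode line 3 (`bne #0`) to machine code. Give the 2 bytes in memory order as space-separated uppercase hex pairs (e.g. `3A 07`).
00 3C

3. bne fields op=0xf:6|imm=0:10 → word 3c00h → 00 3c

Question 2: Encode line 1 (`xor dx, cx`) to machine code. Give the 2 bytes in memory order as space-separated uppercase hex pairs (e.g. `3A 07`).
A0 99

L1: xor op=0x26:6|rd=3:3|rs=2:3|pad=0:4 ⇒ 0x99a0 ⇒ little a0 99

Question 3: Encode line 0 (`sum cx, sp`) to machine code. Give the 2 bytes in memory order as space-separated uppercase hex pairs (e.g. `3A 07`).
70 9D

L0: sum op=0x27:6|rd=2:3|rs=7:3|pad=0:4 ⇒ 0x9d70 ⇒ little 70 9d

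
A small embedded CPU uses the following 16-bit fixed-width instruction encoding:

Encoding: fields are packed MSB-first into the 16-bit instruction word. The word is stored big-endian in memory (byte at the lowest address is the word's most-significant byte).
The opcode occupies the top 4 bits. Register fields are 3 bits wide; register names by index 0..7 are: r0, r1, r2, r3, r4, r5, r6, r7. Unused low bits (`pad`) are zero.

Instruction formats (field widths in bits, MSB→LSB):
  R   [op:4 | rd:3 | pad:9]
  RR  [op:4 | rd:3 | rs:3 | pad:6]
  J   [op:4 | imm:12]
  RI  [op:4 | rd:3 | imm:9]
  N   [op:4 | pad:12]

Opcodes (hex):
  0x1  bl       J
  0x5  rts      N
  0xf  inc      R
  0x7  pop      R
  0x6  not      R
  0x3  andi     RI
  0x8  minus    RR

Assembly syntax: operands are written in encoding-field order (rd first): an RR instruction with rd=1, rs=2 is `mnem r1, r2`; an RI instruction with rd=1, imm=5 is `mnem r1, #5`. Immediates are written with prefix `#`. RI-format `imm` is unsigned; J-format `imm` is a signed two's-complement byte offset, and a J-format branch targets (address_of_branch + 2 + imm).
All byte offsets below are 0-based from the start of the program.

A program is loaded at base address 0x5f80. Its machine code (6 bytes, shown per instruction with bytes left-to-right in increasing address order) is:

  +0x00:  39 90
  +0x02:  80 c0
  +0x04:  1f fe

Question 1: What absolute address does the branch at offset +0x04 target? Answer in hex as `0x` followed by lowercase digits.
off 0x04: read 1f fe as big → 0x1ffe
  op=0x1ffe>>12=0x1 ⇒ bl (J)
  imm: (w>>0)&0xfff=0xffe (s12→-2) → #-2
  target = base 0x5f80 + off 0x04 + 2 + imm -2 = 0x5f84

0x5f84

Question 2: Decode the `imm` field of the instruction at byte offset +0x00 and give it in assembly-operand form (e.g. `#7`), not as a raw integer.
#400

[00] 39 90 → 0x3990
  top 4b → 0x3 → andi [RI]
  rd: (w>>9)&0x7=0x4 → r4
  imm: (w>>0)&0x1ff=0x190 → #400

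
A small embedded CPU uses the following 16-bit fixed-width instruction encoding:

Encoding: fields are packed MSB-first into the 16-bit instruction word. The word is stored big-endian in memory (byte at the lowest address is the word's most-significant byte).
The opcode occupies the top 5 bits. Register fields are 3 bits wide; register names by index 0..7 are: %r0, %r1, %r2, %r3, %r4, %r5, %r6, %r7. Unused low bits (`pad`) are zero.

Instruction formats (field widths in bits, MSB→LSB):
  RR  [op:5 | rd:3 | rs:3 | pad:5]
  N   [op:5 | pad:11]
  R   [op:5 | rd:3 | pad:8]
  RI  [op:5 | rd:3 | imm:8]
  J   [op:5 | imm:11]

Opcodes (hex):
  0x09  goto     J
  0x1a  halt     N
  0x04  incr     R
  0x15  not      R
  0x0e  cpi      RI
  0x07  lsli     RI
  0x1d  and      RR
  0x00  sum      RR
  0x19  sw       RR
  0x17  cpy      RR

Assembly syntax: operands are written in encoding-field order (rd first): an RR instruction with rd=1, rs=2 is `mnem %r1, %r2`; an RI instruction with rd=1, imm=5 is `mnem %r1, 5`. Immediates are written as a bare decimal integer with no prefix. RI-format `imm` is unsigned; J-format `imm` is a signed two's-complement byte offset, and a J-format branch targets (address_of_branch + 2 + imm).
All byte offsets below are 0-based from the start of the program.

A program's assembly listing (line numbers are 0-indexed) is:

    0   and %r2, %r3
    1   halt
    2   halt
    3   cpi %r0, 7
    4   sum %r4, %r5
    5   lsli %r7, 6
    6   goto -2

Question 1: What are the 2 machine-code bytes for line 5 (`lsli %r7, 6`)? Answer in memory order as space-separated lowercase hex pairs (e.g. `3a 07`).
line 5 (lsli): pack op=0x7:5|rd=7:3|imm=6:8 = 0x3f06; big→ 3f 06

3f 06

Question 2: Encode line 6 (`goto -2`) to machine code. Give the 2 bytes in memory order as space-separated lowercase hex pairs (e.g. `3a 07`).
L6: goto op=0x9:5|imm=-2:11 ⇒ 0x4ffe ⇒ big 4f fe

4f fe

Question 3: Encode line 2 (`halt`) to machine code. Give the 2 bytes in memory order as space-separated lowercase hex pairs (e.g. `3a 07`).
2. halt fields op=0x1a:5|pad=0:11 → word d000h → d0 00

d0 00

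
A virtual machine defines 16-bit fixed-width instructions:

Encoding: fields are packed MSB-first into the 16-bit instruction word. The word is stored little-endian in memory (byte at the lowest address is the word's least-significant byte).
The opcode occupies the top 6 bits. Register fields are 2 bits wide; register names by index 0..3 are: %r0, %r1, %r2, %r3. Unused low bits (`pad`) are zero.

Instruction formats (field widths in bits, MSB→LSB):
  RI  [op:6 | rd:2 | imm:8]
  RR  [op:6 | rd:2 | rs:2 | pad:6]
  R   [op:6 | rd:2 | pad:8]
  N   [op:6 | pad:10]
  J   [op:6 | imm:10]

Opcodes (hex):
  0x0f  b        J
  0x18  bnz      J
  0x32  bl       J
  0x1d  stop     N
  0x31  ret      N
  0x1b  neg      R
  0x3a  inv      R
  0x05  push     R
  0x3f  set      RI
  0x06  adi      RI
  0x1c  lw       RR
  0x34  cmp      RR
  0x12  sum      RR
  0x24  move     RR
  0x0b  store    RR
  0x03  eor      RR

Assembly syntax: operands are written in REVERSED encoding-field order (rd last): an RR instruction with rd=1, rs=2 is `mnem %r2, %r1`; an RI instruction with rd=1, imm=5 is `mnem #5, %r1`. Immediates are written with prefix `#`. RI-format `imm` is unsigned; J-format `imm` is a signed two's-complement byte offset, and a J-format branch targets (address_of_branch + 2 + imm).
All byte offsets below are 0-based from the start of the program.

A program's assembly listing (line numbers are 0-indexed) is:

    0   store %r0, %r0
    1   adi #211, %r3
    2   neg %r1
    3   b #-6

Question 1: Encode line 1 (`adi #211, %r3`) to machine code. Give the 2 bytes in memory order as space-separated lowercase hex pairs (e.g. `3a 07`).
1. adi fields op=0x6:6|rd=3:2|imm=211:8 → word 1bd3h → d3 1b

d3 1b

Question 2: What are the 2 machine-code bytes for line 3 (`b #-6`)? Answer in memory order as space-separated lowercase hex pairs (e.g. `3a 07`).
fa 3f

line 3 (b): pack op=0xf:6|imm=-6:10 = 0x3ffa; little→ fa 3f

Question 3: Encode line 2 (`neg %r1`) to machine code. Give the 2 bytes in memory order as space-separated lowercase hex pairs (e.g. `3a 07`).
00 6d

line 2 (neg): pack op=0x1b:6|rd=1:2|pad=0:8 = 0x6d00; little→ 00 6d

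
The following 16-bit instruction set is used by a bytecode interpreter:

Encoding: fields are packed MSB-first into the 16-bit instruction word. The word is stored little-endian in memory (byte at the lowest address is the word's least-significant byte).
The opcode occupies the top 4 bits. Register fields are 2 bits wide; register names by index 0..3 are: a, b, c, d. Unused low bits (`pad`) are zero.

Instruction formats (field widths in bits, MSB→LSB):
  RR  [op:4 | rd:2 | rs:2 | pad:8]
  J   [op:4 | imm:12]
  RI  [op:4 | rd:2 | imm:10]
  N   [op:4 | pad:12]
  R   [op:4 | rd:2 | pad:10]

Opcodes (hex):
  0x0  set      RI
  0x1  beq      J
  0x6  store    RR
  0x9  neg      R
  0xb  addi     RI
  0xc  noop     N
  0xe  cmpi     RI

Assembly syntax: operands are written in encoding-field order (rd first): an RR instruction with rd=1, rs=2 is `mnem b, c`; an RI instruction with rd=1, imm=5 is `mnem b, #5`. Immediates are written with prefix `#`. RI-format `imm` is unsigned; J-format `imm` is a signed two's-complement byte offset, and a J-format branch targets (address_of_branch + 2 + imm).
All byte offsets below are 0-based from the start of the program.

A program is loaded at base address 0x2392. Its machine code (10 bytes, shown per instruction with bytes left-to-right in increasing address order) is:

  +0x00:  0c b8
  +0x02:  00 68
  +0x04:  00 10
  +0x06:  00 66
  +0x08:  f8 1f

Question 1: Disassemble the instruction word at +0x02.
store c, a

[02] 00 68 → 0x6800
  op=0x6800>>12=0x6 ⇒ store (RR)
  [11:10] rd=2 = c
  [9:8] rs=0 = a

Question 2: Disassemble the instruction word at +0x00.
[00] 0c b8 → 0xb80c
  opcode bits[15:12]=0xb: addi/RI
  rd: (w>>10)&0x3=0x2 → c
  imm: (w>>0)&0x3ff=0xc → #12

addi c, #12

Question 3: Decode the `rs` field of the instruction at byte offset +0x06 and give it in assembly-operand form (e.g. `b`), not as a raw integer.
c

[06] 00 66 → 0x6600
  opcode bits[15:12]=0x6: store/RR
  [11:10] rd=1 = b
  [9:8] rs=2 = c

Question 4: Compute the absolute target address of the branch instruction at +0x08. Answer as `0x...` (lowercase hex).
@+08  little-endian(f8 1f) = 0x1ff8
  opcode bits[15:12]=0x1: beq/J
  imm: (w>>0)&0xfff=0xff8 (s12→-8) → #-8
  target = base 0x2392 + off 0x08 + 2 + imm -8 = 0x2394

0x2394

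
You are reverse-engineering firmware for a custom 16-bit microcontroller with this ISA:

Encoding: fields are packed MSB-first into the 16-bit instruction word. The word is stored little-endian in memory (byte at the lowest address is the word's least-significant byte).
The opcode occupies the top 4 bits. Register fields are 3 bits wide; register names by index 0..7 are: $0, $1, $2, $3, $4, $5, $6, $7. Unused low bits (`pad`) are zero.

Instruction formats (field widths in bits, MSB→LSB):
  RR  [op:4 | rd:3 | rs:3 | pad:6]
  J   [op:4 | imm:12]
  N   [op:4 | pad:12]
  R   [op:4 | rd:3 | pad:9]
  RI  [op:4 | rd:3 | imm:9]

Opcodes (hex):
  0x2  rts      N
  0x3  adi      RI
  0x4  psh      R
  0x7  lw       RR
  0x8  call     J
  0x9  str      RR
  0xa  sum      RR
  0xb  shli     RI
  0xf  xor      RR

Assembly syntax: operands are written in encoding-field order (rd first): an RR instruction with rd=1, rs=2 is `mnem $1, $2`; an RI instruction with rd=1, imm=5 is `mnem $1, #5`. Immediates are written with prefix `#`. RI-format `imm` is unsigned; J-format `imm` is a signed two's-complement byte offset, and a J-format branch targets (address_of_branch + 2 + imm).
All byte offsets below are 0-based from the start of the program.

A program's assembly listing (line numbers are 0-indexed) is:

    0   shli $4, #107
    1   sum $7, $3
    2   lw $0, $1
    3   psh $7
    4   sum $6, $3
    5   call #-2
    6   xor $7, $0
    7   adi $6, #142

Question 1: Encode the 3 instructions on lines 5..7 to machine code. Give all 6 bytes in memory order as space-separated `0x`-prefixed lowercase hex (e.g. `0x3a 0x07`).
5. call fields op=0x8:4|imm=-2:12 → word 8ffeh → fe 8f
6. xor fields op=0xf:4|rd=7:3|rs=0:3|pad=0:6 → word fe00h → 00 fe
7. adi fields op=0x3:4|rd=6:3|imm=142:9 → word 3c8eh → 8e 3c

0xfe 0x8f 0x00 0xfe 0x8e 0x3c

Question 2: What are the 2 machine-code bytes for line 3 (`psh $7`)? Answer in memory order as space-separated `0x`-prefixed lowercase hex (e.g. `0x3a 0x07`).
0x00 0x4e

L3: psh op=0x4:4|rd=7:3|pad=0:9 ⇒ 0x4e00 ⇒ little 00 4e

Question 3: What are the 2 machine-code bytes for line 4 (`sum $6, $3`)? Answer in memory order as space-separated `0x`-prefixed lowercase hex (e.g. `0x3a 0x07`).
line 4 (sum): pack op=0xa:4|rd=6:3|rs=3:3|pad=0:6 = 0xacc0; little→ c0 ac

0xc0 0xac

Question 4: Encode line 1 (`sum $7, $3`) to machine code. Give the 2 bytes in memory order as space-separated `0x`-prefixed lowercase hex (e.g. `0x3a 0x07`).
line 1 (sum): pack op=0xa:4|rd=7:3|rs=3:3|pad=0:6 = 0xaec0; little→ c0 ae

0xc0 0xae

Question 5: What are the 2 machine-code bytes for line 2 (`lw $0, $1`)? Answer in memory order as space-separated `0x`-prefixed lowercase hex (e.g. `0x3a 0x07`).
L2: lw op=0x7:4|rd=0:3|rs=1:3|pad=0:6 ⇒ 0x7040 ⇒ little 40 70

0x40 0x70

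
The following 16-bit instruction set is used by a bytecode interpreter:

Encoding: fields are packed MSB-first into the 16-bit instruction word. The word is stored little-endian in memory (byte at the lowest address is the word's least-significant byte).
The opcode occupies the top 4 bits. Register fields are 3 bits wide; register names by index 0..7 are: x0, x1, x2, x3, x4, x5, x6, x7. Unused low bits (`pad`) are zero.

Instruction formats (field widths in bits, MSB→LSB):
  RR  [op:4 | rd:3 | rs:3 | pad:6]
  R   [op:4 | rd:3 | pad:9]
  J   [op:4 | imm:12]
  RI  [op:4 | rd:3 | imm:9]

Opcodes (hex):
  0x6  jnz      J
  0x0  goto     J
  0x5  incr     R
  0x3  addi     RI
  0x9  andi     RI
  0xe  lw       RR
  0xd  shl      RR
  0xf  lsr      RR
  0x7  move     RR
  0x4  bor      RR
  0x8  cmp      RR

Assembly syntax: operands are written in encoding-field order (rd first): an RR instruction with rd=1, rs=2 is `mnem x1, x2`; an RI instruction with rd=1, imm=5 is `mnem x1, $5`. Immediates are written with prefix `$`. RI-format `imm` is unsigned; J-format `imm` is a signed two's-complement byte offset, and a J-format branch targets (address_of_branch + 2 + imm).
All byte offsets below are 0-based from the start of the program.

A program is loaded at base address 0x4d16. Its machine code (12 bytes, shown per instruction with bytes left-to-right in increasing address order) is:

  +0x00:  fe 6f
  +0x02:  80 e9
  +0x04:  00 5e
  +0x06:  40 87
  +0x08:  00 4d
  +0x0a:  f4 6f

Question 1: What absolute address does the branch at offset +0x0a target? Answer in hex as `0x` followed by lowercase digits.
0x4d16

@+0a  little-endian(f4 6f) = 0x6ff4
  op=0x6ff4>>12=0x6 ⇒ jnz (J)
  imm@[11:0]=0xff4 (s12→-12) ⇒ $-12
  target = base 0x4d16 + off 0x0a + 2 + imm -12 = 0x4d16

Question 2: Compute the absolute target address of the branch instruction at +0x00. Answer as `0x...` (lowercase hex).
0x4d16

off 0x00: read fe 6f as little → 0x6ffe
  top 4b → 0x6 → jnz [J]
  imm@[11:0]=0xffe (s12→-2) ⇒ $-2
  target = base 0x4d16 + off 0x00 + 2 + imm -2 = 0x4d16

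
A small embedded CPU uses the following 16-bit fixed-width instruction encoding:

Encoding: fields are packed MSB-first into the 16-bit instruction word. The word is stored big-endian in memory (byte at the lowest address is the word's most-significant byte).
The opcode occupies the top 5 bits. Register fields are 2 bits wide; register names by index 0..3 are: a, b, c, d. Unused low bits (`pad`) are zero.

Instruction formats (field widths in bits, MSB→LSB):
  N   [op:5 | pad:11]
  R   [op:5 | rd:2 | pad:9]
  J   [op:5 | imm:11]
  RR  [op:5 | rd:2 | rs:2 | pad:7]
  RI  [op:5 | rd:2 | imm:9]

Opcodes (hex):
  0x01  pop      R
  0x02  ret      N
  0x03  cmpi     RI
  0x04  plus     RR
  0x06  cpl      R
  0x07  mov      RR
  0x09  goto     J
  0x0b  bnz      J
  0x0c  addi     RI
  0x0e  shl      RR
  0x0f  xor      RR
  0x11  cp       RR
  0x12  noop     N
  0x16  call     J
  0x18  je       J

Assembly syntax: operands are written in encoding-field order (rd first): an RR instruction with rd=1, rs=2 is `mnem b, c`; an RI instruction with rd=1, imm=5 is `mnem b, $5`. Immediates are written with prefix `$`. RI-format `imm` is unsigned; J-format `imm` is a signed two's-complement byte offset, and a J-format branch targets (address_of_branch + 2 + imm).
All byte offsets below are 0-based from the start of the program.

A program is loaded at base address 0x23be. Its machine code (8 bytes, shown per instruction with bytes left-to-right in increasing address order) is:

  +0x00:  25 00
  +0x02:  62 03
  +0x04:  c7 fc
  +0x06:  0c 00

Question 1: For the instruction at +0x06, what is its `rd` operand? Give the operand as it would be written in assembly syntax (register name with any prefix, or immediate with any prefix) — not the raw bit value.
c

+0x06: 0c 00 ⇒ word 0x0c00 (big)
  op=0x0c00>>11=0x1 ⇒ pop (R)
  [10:9] rd=2 = c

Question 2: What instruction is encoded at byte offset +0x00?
+0x00: 25 00 ⇒ word 0x2500 (big)
  top 5b → 0x4 → plus [RR]
  rd@[10:9]=0x2 ⇒ c
  rs@[8:7]=0x2 ⇒ c

plus c, c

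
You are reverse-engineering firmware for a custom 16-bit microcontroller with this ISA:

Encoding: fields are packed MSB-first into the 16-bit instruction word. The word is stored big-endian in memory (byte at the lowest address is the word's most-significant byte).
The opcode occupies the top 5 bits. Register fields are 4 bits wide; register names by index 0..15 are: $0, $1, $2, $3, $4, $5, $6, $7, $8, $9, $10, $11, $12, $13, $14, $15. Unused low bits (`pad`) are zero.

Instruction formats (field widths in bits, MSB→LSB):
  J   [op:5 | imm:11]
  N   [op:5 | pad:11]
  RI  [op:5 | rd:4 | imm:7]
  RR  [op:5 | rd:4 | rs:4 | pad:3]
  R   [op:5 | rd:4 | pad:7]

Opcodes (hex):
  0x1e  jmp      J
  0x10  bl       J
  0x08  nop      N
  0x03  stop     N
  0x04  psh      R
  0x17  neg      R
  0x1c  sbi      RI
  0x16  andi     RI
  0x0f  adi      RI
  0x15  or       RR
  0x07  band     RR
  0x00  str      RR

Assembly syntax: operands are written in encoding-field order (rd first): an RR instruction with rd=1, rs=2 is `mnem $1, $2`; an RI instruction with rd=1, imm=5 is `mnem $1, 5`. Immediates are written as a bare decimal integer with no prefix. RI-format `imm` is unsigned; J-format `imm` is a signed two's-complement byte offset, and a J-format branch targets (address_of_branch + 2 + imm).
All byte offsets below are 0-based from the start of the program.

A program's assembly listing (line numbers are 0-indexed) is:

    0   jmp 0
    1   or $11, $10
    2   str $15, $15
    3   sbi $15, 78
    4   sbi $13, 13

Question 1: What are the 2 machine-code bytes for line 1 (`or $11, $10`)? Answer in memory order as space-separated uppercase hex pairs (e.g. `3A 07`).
AD D0

1. or fields op=0x15:5|rd=11:4|rs=10:4|pad=0:3 → word add0h → ad d0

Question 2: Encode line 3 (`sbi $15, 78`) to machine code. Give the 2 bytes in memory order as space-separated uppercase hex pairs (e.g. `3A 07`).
E7 CE

3. sbi fields op=0x1c:5|rd=15:4|imm=78:7 → word e7ceh → e7 ce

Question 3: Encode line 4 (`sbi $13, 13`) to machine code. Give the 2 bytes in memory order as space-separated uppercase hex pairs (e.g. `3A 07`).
E6 8D

4. sbi fields op=0x1c:5|rd=13:4|imm=13:7 → word e68dh → e6 8d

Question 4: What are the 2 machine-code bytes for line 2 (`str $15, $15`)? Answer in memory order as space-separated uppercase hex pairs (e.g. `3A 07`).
L2: str op=0x0:5|rd=15:4|rs=15:4|pad=0:3 ⇒ 0x07f8 ⇒ big 07 f8

07 F8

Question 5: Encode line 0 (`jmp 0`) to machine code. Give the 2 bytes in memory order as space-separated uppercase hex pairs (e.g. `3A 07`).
L0: jmp op=0x1e:5|imm=0:11 ⇒ 0xf000 ⇒ big f0 00

F0 00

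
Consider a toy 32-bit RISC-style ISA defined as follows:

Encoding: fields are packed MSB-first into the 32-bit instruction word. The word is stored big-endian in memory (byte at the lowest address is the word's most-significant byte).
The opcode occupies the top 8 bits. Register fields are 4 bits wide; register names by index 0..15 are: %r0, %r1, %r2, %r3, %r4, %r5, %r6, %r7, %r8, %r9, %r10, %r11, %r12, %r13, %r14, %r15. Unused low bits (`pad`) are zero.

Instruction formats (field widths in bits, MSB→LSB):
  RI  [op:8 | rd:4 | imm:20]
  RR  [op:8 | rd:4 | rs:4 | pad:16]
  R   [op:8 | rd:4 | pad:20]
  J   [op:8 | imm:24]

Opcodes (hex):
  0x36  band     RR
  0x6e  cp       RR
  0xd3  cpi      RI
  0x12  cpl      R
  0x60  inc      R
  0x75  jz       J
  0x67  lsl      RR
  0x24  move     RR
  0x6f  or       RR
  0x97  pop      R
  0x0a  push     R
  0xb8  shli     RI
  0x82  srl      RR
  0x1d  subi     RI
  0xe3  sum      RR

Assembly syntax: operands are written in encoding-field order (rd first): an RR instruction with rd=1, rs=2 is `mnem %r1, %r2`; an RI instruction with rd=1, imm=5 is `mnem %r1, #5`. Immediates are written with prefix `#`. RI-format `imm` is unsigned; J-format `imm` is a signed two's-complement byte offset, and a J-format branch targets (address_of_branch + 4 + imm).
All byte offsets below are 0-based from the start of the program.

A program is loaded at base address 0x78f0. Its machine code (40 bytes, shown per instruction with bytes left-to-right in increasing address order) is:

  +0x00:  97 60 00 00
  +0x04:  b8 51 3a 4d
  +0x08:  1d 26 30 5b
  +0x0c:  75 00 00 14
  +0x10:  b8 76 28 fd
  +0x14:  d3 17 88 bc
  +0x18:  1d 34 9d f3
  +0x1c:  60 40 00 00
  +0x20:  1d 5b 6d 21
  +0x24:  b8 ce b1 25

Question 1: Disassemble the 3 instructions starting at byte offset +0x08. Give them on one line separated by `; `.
subi %r2, #405595; jz #20; shli %r7, #403709

off 0x08: read 1d 26 30 5b as big → 0x1d26305b
  op=0x1d26305b>>24=0x1d ⇒ subi (RI)
  [23:20] rd=2 = %r2
  [19:0] imm=405595 = #405595
off 0x0c: read 75 00 00 14 as big → 0x75000014
  op=0x75000014>>24=0x75 ⇒ jz (J)
  [23:0] imm=20 = #20
off 0x10: read b8 76 28 fd as big → 0xb87628fd
  op=0xb87628fd>>24=0xb8 ⇒ shli (RI)
  [23:20] rd=7 = %r7
  [19:0] imm=403709 = #403709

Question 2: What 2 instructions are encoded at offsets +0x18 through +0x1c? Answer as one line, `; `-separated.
off 0x18: read 1d 34 9d f3 as big → 0x1d349df3
  opcode bits[31:24]=0x1d: subi/RI
  rd: (w>>20)&0xf=0x3 → %r3
  imm: (w>>0)&0xfffff=0x49df3 → #302579
off 0x1c: read 60 40 00 00 as big → 0x60400000
  opcode bits[31:24]=0x60: inc/R
  rd: (w>>20)&0xf=0x4 → %r4

subi %r3, #302579; inc %r4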